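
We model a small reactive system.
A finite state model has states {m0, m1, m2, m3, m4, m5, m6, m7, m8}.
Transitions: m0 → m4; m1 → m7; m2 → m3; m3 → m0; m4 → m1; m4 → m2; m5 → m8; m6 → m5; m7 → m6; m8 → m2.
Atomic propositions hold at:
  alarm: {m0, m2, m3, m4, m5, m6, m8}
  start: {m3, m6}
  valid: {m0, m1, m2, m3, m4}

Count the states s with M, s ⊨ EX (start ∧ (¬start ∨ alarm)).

2

Sat(¬start) = {m0, m1, m2, m4, m5, m7, m8}
Sat(¬start ∨ alarm) = {m0, m1, m2, m3, m4, m5, m6, m7, m8}
Sat(start ∧ (¬start ∨ alarm)) = {m3, m6}
Sat(EX (start ∧ (¬start ∨ alarm))) = {s : some successor in {m3, m6}} = {m2, m7}
|Sat(EX (start ∧ (¬start ∨ alarm)))| = |{m2, m7}| = 2.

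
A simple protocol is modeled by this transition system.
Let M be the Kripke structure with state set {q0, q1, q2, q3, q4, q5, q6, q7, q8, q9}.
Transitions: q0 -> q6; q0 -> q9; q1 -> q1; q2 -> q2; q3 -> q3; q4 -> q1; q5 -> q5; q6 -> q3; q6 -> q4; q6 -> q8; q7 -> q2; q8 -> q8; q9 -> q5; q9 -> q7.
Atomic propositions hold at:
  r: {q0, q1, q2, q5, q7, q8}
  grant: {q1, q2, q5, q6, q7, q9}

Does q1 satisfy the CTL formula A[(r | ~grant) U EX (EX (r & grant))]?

Sat(~grant) = {q0, q3, q4, q8}
Sat(r | ~grant) = {q0, q1, q2, q3, q4, q5, q7, q8}
Sat(r & grant) = {q1, q2, q5, q7}
Sat(EX (r & grant)) = {s : some successor in {q1, q2, q5, q7}} = {q1, q2, q4, q5, q7, q9}
Sat(EX (EX (r & grant))) = {s : some successor in {q1, q2, q4, q5, q7, q9}} = {q0, q1, q2, q4, q5, q6, q7, q9}
A[(r | ~grant) U EX (EX (r & grant))]: least fixpoint, start Z0 = Sat(EX (EX (r & grant))) = {q0, q1, q2, q4, q5, q6, q7, q9}, add states in Sat(r | ~grant) with every successor in Z. Already a fixed point.
Sat(A[(r | ~grant) U EX (EX (r & grant))]) = {q0, q1, q2, q4, q5, q6, q7, q9}
q1 ∈ Sat(A[(r | ~grant) U EX (EX (r & grant))]) = {q0, q1, q2, q4, q5, q6, q7, q9}, so the formula holds at q1.

Yes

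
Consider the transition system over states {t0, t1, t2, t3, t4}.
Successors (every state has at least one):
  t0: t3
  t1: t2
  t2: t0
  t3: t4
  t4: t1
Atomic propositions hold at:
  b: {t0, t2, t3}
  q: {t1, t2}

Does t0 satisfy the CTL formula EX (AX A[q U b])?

A[q U b]: least fixpoint, start Z0 = Sat(b) = {t0, t2, t3}, add states in Sat(q) with every successor in Z. Z1 = {t0, t1, t2, t3}; fixed.
Sat(A[q U b]) = {t0, t1, t2, t3}
Sat(AX A[q U b]) = {s : every successor in {t0, t1, t2, t3}} = {t0, t1, t2, t4}
Sat(EX (AX A[q U b])) = {s : some successor in {t0, t1, t2, t4}} = {t1, t2, t3, t4}
t0 ∉ Sat(EX (AX A[q U b])) = {t1, t2, t3, t4}, so the formula does not hold at t0.

No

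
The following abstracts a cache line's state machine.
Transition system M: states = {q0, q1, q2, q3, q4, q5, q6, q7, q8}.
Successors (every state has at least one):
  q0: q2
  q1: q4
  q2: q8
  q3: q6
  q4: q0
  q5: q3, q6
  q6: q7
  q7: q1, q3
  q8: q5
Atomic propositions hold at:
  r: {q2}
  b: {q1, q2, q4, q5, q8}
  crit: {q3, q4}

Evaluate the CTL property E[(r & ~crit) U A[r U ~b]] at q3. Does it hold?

Yes

Sat(~crit) = {q0, q1, q2, q5, q6, q7, q8}
Sat(r & ~crit) = {q2}
Sat(~b) = {q0, q3, q6, q7}
A[r U ~b]: least fixpoint, start Z0 = Sat(~b) = {q0, q3, q6, q7}, add states in Sat(r) with every successor in Z. Already a fixed point.
Sat(A[r U ~b]) = {q0, q3, q6, q7}
E[(r & ~crit) U A[r U ~b]]: least fixpoint, start Z0 = Sat(A[r U ~b]) = {q0, q3, q6, q7}, add states in Sat(r & ~crit) with some successor in Z. Already a fixed point.
Sat(E[(r & ~crit) U A[r U ~b]]) = {q0, q3, q6, q7}
q3 ∈ Sat(E[(r & ~crit) U A[r U ~b]]) = {q0, q3, q6, q7}, so the formula holds at q3.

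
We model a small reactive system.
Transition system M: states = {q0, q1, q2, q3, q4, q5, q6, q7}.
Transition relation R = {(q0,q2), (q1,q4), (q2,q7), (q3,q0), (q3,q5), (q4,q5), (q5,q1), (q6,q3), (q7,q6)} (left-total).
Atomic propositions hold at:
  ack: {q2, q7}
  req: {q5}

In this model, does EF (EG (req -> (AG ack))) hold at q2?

Yes

AG ack: greatest fixpoint, start Z0 = {q2, q7}, keep only states in Sat with every successor in Z. Z1 = {q2}; Z2 = ∅; fixed.
Sat(AG ack) = ∅
Sat(req -> (AG ack)) = {q0, q1, q2, q3, q4, q6, q7}
EG (req -> (AG ack)): greatest fixpoint, start Z0 = {q0, q1, q2, q3, q4, q6, q7}, keep only states in Sat with some successor in Z. Z1 = {q0, q1, q2, q3, q6, q7}; Z2 = {q0, q2, q3, q6, q7}; fixed.
Sat(EG (req -> (AG ack))) = {q0, q2, q3, q6, q7}
EF (EG (req -> (AG ack))): least fixpoint, start Z0 = {q0, q2, q3, q6, q7}, add states with some successor in Z. Already a fixed point.
Sat(EF (EG (req -> (AG ack)))) = {q0, q2, q3, q6, q7}
q2 ∈ Sat(EF (EG (req -> (AG ack)))) = {q0, q2, q3, q6, q7}, so the formula holds at q2.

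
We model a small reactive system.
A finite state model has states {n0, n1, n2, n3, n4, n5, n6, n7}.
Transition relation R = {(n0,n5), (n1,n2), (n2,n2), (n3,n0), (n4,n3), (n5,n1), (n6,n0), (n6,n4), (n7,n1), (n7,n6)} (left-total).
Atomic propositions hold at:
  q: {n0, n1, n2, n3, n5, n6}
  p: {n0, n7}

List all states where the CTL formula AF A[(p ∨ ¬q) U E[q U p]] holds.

Sat(¬q) = {n4, n7}
Sat(p ∨ ¬q) = {n0, n4, n7}
E[q U p]: least fixpoint, start Z0 = Sat(p) = {n0, n7}, add states in Sat(q) with some successor in Z. Z1 = {n0, n3, n6, n7}; fixed.
Sat(E[q U p]) = {n0, n3, n6, n7}
A[(p ∨ ¬q) U E[q U p]]: least fixpoint, start Z0 = Sat(E[q U p]) = {n0, n3, n6, n7}, add states in Sat(p ∨ ¬q) with every successor in Z. Z1 = {n0, n3, n4, n6, n7}; fixed.
Sat(A[(p ∨ ¬q) U E[q U p]]) = {n0, n3, n4, n6, n7}
AF A[(p ∨ ¬q) U E[q U p]]: least fixpoint, start Z0 = {n0, n3, n4, n6, n7}, add states with every successor in Z. Already a fixed point.
Sat(AF A[(p ∨ ¬q) U E[q U p]]) = {n0, n3, n4, n6, n7}

{n0, n3, n4, n6, n7}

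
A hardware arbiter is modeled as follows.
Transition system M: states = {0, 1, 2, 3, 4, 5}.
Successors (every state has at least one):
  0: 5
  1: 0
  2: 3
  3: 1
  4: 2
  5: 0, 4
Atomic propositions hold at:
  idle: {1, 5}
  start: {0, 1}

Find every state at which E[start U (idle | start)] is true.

Sat(idle | start) = {0, 1, 5}
E[start U (idle | start)]: least fixpoint, start Z0 = Sat((idle | start)) = {0, 1, 5}, add states in Sat(start) with some successor in Z. Already a fixed point.
Sat(E[start U (idle | start)]) = {0, 1, 5}

{0, 1, 5}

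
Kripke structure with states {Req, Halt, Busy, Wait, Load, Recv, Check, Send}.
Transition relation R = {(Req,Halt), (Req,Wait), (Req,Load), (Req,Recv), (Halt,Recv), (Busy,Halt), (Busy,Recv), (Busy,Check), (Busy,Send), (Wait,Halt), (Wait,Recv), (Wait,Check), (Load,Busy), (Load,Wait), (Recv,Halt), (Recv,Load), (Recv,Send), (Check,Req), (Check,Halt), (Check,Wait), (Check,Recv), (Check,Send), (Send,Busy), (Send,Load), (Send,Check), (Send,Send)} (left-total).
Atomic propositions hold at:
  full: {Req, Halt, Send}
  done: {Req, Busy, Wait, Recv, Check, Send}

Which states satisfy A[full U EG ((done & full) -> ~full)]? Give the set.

Sat(done & full) = {Req, Send}
Sat(~full) = {Busy, Wait, Load, Recv, Check}
Sat((done & full) -> ~full) = {Halt, Busy, Wait, Load, Recv, Check}
EG ((done & full) -> ~full): greatest fixpoint, start Z0 = {Halt, Busy, Wait, Load, Recv, Check}, keep only states in Sat with some successor in Z. Already a fixed point.
Sat(EG ((done & full) -> ~full)) = {Halt, Busy, Wait, Load, Recv, Check}
A[full U EG ((done & full) -> ~full)]: least fixpoint, start Z0 = Sat(EG ((done & full) -> ~full)) = {Halt, Busy, Wait, Load, Recv, Check}, add states in Sat(full) with every successor in Z. Z1 = {Req, Halt, Busy, Wait, Load, Recv, Check}; fixed.
Sat(A[full U EG ((done & full) -> ~full)]) = {Req, Halt, Busy, Wait, Load, Recv, Check}

{Req, Halt, Busy, Wait, Load, Recv, Check}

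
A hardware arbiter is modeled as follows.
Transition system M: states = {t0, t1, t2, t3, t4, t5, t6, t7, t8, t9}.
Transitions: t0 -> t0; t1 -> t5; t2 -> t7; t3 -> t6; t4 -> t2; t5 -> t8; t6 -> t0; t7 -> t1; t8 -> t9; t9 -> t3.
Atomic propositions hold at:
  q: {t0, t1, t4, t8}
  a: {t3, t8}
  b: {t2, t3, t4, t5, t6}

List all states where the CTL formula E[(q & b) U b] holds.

Sat(q & b) = {t4}
E[(q & b) U b]: least fixpoint, start Z0 = Sat(b) = {t2, t3, t4, t5, t6}, add states in Sat(q & b) with some successor in Z. Already a fixed point.
Sat(E[(q & b) U b]) = {t2, t3, t4, t5, t6}

{t2, t3, t4, t5, t6}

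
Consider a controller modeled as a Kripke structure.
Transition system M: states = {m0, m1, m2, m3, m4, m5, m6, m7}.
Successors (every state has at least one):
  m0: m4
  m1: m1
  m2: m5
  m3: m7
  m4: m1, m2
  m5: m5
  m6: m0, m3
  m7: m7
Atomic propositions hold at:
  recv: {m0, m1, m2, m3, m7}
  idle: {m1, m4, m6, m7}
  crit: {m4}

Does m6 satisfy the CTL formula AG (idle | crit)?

Sat(idle | crit) = {m1, m4, m6, m7}
AG (idle | crit): greatest fixpoint, start Z0 = {m1, m4, m6, m7}, keep only states in Sat with every successor in Z. Z1 = {m1, m7}; fixed.
Sat(AG (idle | crit)) = {m1, m7}
m6 ∉ Sat(AG (idle | crit)) = {m1, m7}, so the formula does not hold at m6.

No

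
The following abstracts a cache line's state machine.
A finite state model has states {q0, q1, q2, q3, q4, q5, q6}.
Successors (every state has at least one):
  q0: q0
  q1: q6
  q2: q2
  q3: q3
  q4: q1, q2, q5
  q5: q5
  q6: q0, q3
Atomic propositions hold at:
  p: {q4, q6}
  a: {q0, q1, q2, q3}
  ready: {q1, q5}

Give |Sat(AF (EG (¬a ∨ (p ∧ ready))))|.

Sat(¬a) = {q4, q5, q6}
Sat(p ∧ ready) = ∅
Sat(¬a ∨ (p ∧ ready)) = {q4, q5, q6}
EG (¬a ∨ (p ∧ ready)): greatest fixpoint, start Z0 = {q4, q5, q6}, keep only states in Sat with some successor in Z. Z1 = {q4, q5}; fixed.
Sat(EG (¬a ∨ (p ∧ ready))) = {q4, q5}
AF (EG (¬a ∨ (p ∧ ready))): least fixpoint, start Z0 = {q4, q5}, add states with every successor in Z. Already a fixed point.
Sat(AF (EG (¬a ∨ (p ∧ ready)))) = {q4, q5}
|Sat(AF (EG (¬a ∨ (p ∧ ready))))| = |{q4, q5}| = 2.

2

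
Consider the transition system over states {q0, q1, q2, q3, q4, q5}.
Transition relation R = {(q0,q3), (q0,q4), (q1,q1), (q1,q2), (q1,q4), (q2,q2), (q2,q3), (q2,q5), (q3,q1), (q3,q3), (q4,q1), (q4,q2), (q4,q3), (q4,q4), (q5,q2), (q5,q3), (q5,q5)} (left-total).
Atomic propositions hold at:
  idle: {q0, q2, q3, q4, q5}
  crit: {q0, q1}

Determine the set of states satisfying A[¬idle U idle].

Sat(¬idle) = {q1}
A[¬idle U idle]: least fixpoint, start Z0 = Sat(idle) = {q0, q2, q3, q4, q5}, add states in Sat(¬idle) with every successor in Z. Already a fixed point.
Sat(A[¬idle U idle]) = {q0, q2, q3, q4, q5}

{q0, q2, q3, q4, q5}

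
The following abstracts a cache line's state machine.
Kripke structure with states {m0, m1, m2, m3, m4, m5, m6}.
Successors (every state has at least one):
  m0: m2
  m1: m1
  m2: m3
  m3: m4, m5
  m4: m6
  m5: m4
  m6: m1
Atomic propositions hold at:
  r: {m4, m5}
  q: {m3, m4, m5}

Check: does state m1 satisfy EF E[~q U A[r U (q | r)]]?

Sat(~q) = {m0, m1, m2, m6}
Sat(q | r) = {m3, m4, m5}
A[r U (q | r)]: least fixpoint, start Z0 = Sat((q | r)) = {m3, m4, m5}, add states in Sat(r) with every successor in Z. Already a fixed point.
Sat(A[r U (q | r)]) = {m3, m4, m5}
E[~q U A[r U (q | r)]]: least fixpoint, start Z0 = Sat(A[r U (q | r)]) = {m3, m4, m5}, add states in Sat(~q) with some successor in Z. Z1 = {m2, m3, m4, m5}; Z2 = {m0, m2, m3, m4, m5}; fixed.
Sat(E[~q U A[r U (q | r)]]) = {m0, m2, m3, m4, m5}
EF E[~q U A[r U (q | r)]]: least fixpoint, start Z0 = {m0, m2, m3, m4, m5}, add states with some successor in Z. Already a fixed point.
Sat(EF E[~q U A[r U (q | r)]]) = {m0, m2, m3, m4, m5}
m1 ∉ Sat(EF E[~q U A[r U (q | r)]]) = {m0, m2, m3, m4, m5}, so the formula does not hold at m1.

No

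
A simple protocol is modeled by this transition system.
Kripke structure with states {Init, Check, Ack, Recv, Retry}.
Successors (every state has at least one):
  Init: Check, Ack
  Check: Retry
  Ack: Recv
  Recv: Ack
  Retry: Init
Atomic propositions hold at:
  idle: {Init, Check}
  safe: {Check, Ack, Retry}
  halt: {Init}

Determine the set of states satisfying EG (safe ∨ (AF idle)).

AF idle: least fixpoint, start Z0 = {Init, Check}, add states with every successor in Z. Z1 = {Init, Check, Retry}; fixed.
Sat(AF idle) = {Init, Check, Retry}
Sat(safe ∨ (AF idle)) = {Init, Check, Ack, Retry}
EG (safe ∨ (AF idle)): greatest fixpoint, start Z0 = {Init, Check, Ack, Retry}, keep only states in Sat with some successor in Z. Z1 = {Init, Check, Retry}; fixed.
Sat(EG (safe ∨ (AF idle))) = {Init, Check, Retry}

{Init, Check, Retry}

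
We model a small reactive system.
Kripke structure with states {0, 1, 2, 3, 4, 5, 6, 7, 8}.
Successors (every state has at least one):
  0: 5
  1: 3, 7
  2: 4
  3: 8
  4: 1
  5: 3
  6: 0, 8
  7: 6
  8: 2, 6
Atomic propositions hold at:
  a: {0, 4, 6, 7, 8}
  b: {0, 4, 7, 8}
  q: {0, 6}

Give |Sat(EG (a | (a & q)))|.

3

Sat(a & q) = {0, 6}
Sat(a | (a & q)) = {0, 4, 6, 7, 8}
EG (a | (a & q)): greatest fixpoint, start Z0 = {0, 4, 6, 7, 8}, keep only states in Sat with some successor in Z. Z1 = {6, 7, 8}; fixed.
Sat(EG (a | (a & q))) = {6, 7, 8}
|Sat(EG (a | (a & q)))| = |{6, 7, 8}| = 3.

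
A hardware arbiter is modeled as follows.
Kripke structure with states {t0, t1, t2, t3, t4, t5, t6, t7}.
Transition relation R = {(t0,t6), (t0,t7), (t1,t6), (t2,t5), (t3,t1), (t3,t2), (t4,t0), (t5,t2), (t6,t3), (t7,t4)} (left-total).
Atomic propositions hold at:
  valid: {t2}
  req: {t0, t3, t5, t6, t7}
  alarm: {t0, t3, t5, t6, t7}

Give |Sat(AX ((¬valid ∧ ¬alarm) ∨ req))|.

6

Sat(¬valid) = {t0, t1, t3, t4, t5, t6, t7}
Sat(¬alarm) = {t1, t2, t4}
Sat(¬valid ∧ ¬alarm) = {t1, t4}
Sat((¬valid ∧ ¬alarm) ∨ req) = {t0, t1, t3, t4, t5, t6, t7}
Sat(AX ((¬valid ∧ ¬alarm) ∨ req)) = {s : every successor in {t0, t1, t3, t4, t5, t6, t7}} = {t0, t1, t2, t4, t6, t7}
|Sat(AX ((¬valid ∧ ¬alarm) ∨ req))| = |{t0, t1, t2, t4, t6, t7}| = 6.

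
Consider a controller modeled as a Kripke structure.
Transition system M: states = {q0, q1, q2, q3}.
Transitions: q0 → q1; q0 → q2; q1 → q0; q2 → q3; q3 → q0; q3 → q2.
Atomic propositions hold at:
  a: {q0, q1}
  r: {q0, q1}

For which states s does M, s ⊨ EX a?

{q0, q1, q3}

Sat(EX a) = {s : some successor in {q0, q1}} = {q0, q1, q3}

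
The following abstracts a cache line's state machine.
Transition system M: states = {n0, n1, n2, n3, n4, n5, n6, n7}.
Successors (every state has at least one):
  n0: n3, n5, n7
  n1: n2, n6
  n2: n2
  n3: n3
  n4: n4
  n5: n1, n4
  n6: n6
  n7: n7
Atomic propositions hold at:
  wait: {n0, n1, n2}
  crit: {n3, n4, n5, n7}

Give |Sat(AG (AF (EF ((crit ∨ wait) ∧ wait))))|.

Sat(crit ∨ wait) = {n0, n1, n2, n3, n4, n5, n7}
Sat((crit ∨ wait) ∧ wait) = {n0, n1, n2}
EF ((crit ∨ wait) ∧ wait): least fixpoint, start Z0 = {n0, n1, n2}, add states with some successor in Z. Z1 = {n0, n1, n2, n5}; fixed.
Sat(EF ((crit ∨ wait) ∧ wait)) = {n0, n1, n2, n5}
AF (EF ((crit ∨ wait) ∧ wait)): least fixpoint, start Z0 = {n0, n1, n2, n5}, add states with every successor in Z. Already a fixed point.
Sat(AF (EF ((crit ∨ wait) ∧ wait))) = {n0, n1, n2, n5}
AG (AF (EF ((crit ∨ wait) ∧ wait))): greatest fixpoint, start Z0 = {n0, n1, n2, n5}, keep only states in Sat with every successor in Z. Z1 = {n2}; fixed.
Sat(AG (AF (EF ((crit ∨ wait) ∧ wait)))) = {n2}
|Sat(AG (AF (EF ((crit ∨ wait) ∧ wait))))| = |{n2}| = 1.

1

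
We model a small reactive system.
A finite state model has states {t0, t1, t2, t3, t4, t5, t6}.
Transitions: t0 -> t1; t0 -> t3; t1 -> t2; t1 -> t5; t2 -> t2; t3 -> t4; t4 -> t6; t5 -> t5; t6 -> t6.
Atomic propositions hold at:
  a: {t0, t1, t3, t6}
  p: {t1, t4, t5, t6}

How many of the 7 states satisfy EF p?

EF p: least fixpoint, start Z0 = {t1, t4, t5, t6}, add states with some successor in Z. Z1 = {t0, t1, t3, t4, t5, t6}; fixed.
Sat(EF p) = {t0, t1, t3, t4, t5, t6}
|Sat(EF p)| = |{t0, t1, t3, t4, t5, t6}| = 6.

6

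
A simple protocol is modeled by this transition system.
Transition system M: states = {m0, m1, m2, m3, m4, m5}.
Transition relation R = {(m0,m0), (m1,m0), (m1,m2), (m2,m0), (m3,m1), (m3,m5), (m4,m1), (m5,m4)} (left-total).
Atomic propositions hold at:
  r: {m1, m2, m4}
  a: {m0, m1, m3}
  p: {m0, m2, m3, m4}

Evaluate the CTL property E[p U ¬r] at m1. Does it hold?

No

Sat(¬r) = {m0, m3, m5}
E[p U ¬r]: least fixpoint, start Z0 = Sat(¬r) = {m0, m3, m5}, add states in Sat(p) with some successor in Z. Z1 = {m0, m2, m3, m5}; fixed.
Sat(E[p U ¬r]) = {m0, m2, m3, m5}
m1 ∉ Sat(E[p U ¬r]) = {m0, m2, m3, m5}, so the formula does not hold at m1.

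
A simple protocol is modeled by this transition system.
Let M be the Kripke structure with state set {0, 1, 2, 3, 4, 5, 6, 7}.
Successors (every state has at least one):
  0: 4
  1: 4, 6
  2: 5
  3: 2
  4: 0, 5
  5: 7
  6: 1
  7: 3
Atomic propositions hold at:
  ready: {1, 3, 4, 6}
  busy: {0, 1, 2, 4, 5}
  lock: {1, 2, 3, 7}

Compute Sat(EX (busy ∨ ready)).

{0, 1, 2, 3, 4, 6, 7}

Sat(busy ∨ ready) = {0, 1, 2, 3, 4, 5, 6}
Sat(EX (busy ∨ ready)) = {s : some successor in {0, 1, 2, 3, 4, 5, 6}} = {0, 1, 2, 3, 4, 6, 7}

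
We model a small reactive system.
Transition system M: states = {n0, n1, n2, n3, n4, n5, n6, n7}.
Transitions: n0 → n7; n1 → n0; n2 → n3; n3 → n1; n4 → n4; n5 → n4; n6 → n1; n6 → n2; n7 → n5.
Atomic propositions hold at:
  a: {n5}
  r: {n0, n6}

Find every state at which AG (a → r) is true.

Sat(a → r) = {n0, n1, n2, n3, n4, n6, n7}
AG (a → r): greatest fixpoint, start Z0 = {n0, n1, n2, n3, n4, n6, n7}, keep only states in Sat with every successor in Z. Z1 = {n0, n1, n2, n3, n4, n6}; Z2 = {n1, n2, n3, n4, n6}; Z3 = {n2, n3, n4, n6}; Z4 = {n2, n4}; Z5 = {n4}; fixed.
Sat(AG (a → r)) = {n4}

{n4}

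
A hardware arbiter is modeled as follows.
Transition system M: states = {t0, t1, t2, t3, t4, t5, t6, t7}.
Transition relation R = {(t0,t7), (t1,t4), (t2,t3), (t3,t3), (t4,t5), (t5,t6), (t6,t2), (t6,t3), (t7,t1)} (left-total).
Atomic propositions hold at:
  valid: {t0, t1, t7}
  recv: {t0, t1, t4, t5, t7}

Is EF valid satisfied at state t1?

EF valid: least fixpoint, start Z0 = {t0, t1, t7}, add states with some successor in Z. Already a fixed point.
Sat(EF valid) = {t0, t1, t7}
t1 ∈ Sat(EF valid) = {t0, t1, t7}, so the formula holds at t1.

Yes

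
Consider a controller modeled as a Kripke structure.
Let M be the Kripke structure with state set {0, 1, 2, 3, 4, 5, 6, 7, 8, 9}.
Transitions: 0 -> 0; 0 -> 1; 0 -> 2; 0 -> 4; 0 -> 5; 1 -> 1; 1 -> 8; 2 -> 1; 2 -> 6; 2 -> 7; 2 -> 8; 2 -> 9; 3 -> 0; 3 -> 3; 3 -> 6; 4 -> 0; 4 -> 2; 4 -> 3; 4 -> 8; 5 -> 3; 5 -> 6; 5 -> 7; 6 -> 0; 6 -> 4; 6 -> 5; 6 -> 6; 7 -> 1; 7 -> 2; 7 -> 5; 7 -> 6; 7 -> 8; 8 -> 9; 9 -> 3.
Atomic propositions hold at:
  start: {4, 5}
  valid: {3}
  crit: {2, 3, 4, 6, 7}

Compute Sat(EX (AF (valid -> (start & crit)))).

{0, 1, 2, 3, 4, 5, 6, 7, 8}

Sat(start & crit) = {4}
Sat(valid -> (start & crit)) = {0, 1, 2, 4, 5, 6, 7, 8, 9}
AF (valid -> (start & crit)): least fixpoint, start Z0 = {0, 1, 2, 4, 5, 6, 7, 8, 9}, add states with every successor in Z. Already a fixed point.
Sat(AF (valid -> (start & crit))) = {0, 1, 2, 4, 5, 6, 7, 8, 9}
Sat(EX (AF (valid -> (start & crit)))) = {s : some successor in {0, 1, 2, 4, 5, 6, 7, 8, 9}} = {0, 1, 2, 3, 4, 5, 6, 7, 8}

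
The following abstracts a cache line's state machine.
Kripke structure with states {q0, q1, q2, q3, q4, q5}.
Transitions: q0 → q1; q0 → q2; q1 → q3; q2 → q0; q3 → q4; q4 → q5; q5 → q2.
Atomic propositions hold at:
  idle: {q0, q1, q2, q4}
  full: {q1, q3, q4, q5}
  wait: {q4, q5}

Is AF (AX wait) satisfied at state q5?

No

Sat(AX wait) = {s : every successor in {q4, q5}} = {q3, q4}
AF (AX wait): least fixpoint, start Z0 = {q3, q4}, add states with every successor in Z. Z1 = {q1, q3, q4}; fixed.
Sat(AF (AX wait)) = {q1, q3, q4}
q5 ∉ Sat(AF (AX wait)) = {q1, q3, q4}, so the formula does not hold at q5.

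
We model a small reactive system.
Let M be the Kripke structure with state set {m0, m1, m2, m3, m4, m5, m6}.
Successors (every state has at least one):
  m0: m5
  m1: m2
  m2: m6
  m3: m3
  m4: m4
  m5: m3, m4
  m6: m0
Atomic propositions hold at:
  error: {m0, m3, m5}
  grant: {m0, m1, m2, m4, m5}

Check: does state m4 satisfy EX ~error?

Sat(~error) = {m1, m2, m4, m6}
Sat(EX ~error) = {s : some successor in {m1, m2, m4, m6}} = {m1, m2, m4, m5}
m4 ∈ Sat(EX ~error) = {m1, m2, m4, m5}, so the formula holds at m4.

Yes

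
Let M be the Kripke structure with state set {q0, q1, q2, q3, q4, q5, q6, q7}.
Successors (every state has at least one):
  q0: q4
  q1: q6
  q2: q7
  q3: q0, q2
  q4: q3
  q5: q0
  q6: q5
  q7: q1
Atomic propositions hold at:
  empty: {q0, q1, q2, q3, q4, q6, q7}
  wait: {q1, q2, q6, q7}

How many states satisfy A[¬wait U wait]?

Sat(¬wait) = {q0, q3, q4, q5}
A[¬wait U wait]: least fixpoint, start Z0 = Sat(wait) = {q1, q2, q6, q7}, add states in Sat(¬wait) with every successor in Z. Already a fixed point.
Sat(A[¬wait U wait]) = {q1, q2, q6, q7}
|Sat(A[¬wait U wait])| = |{q1, q2, q6, q7}| = 4.

4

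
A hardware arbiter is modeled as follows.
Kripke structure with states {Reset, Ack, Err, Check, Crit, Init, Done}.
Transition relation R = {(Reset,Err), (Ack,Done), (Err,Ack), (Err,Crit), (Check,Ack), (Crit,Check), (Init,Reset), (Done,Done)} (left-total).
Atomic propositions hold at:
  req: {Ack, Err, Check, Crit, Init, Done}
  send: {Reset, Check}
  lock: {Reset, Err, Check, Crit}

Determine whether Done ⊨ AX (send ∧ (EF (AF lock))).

AF lock: least fixpoint, start Z0 = {Reset, Err, Check, Crit}, add states with every successor in Z. Z1 = {Reset, Err, Check, Crit, Init}; fixed.
Sat(AF lock) = {Reset, Err, Check, Crit, Init}
EF (AF lock): least fixpoint, start Z0 = {Reset, Err, Check, Crit, Init}, add states with some successor in Z. Already a fixed point.
Sat(EF (AF lock)) = {Reset, Err, Check, Crit, Init}
Sat(send ∧ (EF (AF lock))) = {Reset, Check}
Sat(AX (send ∧ (EF (AF lock)))) = {s : every successor in {Reset, Check}} = {Crit, Init}
Done ∉ Sat(AX (send ∧ (EF (AF lock)))) = {Crit, Init}, so the formula does not hold at Done.

No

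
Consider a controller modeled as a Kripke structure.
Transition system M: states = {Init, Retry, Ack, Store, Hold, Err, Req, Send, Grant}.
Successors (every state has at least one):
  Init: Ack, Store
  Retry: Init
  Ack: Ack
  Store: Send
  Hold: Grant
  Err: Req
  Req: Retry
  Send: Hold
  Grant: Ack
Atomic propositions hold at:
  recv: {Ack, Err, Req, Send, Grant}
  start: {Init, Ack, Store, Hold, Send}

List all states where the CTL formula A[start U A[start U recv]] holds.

{Init, Ack, Store, Hold, Err, Req, Send, Grant}

A[start U recv]: least fixpoint, start Z0 = Sat(recv) = {Ack, Err, Req, Send, Grant}, add states in Sat(start) with every successor in Z. Z1 = {Ack, Store, Hold, Err, Req, Send, Grant}; Z2 = {Init, Ack, Store, Hold, Err, Req, Send, Grant}; fixed.
Sat(A[start U recv]) = {Init, Ack, Store, Hold, Err, Req, Send, Grant}
A[start U A[start U recv]]: least fixpoint, start Z0 = Sat(A[start U recv]) = {Init, Ack, Store, Hold, Err, Req, Send, Grant}, add states in Sat(start) with every successor in Z. Already a fixed point.
Sat(A[start U A[start U recv]]) = {Init, Ack, Store, Hold, Err, Req, Send, Grant}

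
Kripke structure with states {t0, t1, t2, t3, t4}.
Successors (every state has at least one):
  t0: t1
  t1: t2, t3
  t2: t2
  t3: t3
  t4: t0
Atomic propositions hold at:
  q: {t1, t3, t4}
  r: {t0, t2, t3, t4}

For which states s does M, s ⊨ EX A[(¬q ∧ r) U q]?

Sat(¬q) = {t0, t2}
Sat(¬q ∧ r) = {t0, t2}
A[(¬q ∧ r) U q]: least fixpoint, start Z0 = Sat(q) = {t1, t3, t4}, add states in Sat(¬q ∧ r) with every successor in Z. Z1 = {t0, t1, t3, t4}; fixed.
Sat(A[(¬q ∧ r) U q]) = {t0, t1, t3, t4}
Sat(EX A[(¬q ∧ r) U q]) = {s : some successor in {t0, t1, t3, t4}} = {t0, t1, t3, t4}

{t0, t1, t3, t4}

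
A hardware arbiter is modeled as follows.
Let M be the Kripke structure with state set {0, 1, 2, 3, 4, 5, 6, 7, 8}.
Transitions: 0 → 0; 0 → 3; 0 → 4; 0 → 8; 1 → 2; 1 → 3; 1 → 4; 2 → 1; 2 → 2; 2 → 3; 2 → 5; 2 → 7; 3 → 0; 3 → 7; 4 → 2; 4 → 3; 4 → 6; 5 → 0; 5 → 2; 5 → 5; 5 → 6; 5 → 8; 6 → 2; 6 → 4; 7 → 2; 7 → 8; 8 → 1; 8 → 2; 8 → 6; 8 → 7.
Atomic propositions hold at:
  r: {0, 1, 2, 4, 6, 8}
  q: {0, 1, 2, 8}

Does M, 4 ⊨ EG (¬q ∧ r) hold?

Yes

Sat(¬q) = {3, 4, 5, 6, 7}
Sat(¬q ∧ r) = {4, 6}
EG (¬q ∧ r): greatest fixpoint, start Z0 = {4, 6}, keep only states in Sat with some successor in Z. Already a fixed point.
Sat(EG (¬q ∧ r)) = {4, 6}
4 ∈ Sat(EG (¬q ∧ r)) = {4, 6}, so the formula holds at 4.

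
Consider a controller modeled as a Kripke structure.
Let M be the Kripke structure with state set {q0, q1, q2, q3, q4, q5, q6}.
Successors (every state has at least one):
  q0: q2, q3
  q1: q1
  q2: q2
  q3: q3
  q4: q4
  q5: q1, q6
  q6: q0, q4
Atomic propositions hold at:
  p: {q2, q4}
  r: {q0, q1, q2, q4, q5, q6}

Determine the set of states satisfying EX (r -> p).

{q0, q2, q3, q4, q6}

Sat(r -> p) = {q2, q3, q4}
Sat(EX (r -> p)) = {s : some successor in {q2, q3, q4}} = {q0, q2, q3, q4, q6}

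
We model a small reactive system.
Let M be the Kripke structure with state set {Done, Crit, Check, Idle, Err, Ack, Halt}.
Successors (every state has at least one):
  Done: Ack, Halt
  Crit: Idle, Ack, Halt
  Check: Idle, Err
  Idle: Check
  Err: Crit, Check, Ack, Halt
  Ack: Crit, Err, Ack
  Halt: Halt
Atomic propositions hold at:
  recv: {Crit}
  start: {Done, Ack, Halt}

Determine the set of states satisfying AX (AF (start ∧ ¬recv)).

{Done, Halt}

Sat(¬recv) = {Done, Check, Idle, Err, Ack, Halt}
Sat(start ∧ ¬recv) = {Done, Ack, Halt}
AF (start ∧ ¬recv): least fixpoint, start Z0 = {Done, Ack, Halt}, add states with every successor in Z. Already a fixed point.
Sat(AF (start ∧ ¬recv)) = {Done, Ack, Halt}
Sat(AX (AF (start ∧ ¬recv))) = {s : every successor in {Done, Ack, Halt}} = {Done, Halt}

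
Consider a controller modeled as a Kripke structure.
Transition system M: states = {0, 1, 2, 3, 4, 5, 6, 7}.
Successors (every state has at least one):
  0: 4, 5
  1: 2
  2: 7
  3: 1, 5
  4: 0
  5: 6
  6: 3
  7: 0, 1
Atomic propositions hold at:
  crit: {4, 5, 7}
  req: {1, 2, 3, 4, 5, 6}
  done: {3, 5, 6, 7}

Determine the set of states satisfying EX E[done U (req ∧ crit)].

Sat(req ∧ crit) = {4, 5}
E[done U (req ∧ crit)]: least fixpoint, start Z0 = Sat((req ∧ crit)) = {4, 5}, add states in Sat(done) with some successor in Z. Z1 = {3, 4, 5}; Z2 = {3, 4, 5, 6}; fixed.
Sat(E[done U (req ∧ crit)]) = {3, 4, 5, 6}
Sat(EX E[done U (req ∧ crit)]) = {s : some successor in {3, 4, 5, 6}} = {0, 3, 5, 6}

{0, 3, 5, 6}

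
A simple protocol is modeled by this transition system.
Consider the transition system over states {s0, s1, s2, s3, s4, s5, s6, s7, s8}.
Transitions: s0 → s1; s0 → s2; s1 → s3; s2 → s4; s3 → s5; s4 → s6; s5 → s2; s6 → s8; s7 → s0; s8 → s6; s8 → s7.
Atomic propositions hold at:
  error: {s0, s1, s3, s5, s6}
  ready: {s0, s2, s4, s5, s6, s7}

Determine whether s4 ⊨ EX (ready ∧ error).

Yes

Sat(ready ∧ error) = {s0, s5, s6}
Sat(EX (ready ∧ error)) = {s : some successor in {s0, s5, s6}} = {s3, s4, s7, s8}
s4 ∈ Sat(EX (ready ∧ error)) = {s3, s4, s7, s8}, so the formula holds at s4.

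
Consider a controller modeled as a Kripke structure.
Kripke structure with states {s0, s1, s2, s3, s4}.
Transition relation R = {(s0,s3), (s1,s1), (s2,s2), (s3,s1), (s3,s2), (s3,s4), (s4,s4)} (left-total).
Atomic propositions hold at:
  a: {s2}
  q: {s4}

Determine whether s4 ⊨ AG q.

Yes

AG q: greatest fixpoint, start Z0 = {s4}, keep only states in Sat with every successor in Z. Already a fixed point.
Sat(AG q) = {s4}
s4 ∈ Sat(AG q) = {s4}, so the formula holds at s4.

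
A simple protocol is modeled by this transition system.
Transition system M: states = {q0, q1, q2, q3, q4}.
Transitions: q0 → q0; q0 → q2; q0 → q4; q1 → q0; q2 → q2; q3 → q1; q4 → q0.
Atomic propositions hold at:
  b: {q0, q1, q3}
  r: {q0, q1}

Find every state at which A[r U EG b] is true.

{q0, q1, q3}

EG b: greatest fixpoint, start Z0 = {q0, q1, q3}, keep only states in Sat with some successor in Z. Already a fixed point.
Sat(EG b) = {q0, q1, q3}
A[r U EG b]: least fixpoint, start Z0 = Sat(EG b) = {q0, q1, q3}, add states in Sat(r) with every successor in Z. Already a fixed point.
Sat(A[r U EG b]) = {q0, q1, q3}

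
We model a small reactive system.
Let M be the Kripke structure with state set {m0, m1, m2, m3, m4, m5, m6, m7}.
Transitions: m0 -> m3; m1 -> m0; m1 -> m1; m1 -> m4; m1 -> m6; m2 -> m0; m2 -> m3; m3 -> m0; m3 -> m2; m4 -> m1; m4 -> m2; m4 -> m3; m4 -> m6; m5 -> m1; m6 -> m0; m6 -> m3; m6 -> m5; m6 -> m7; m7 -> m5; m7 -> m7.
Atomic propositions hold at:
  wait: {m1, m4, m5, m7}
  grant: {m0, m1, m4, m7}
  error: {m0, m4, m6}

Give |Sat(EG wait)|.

4

EG wait: greatest fixpoint, start Z0 = {m1, m4, m5, m7}, keep only states in Sat with some successor in Z. Already a fixed point.
Sat(EG wait) = {m1, m4, m5, m7}
|Sat(EG wait)| = |{m1, m4, m5, m7}| = 4.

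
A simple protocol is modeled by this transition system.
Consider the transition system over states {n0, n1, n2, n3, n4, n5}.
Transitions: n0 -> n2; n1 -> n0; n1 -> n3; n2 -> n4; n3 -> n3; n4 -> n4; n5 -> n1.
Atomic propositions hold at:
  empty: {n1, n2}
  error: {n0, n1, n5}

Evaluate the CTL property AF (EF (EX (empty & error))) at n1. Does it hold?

Sat(empty & error) = {n1}
Sat(EX (empty & error)) = {s : some successor in {n1}} = {n5}
EF (EX (empty & error)): least fixpoint, start Z0 = {n5}, add states with some successor in Z. Already a fixed point.
Sat(EF (EX (empty & error))) = {n5}
AF (EF (EX (empty & error))): least fixpoint, start Z0 = {n5}, add states with every successor in Z. Already a fixed point.
Sat(AF (EF (EX (empty & error)))) = {n5}
n1 ∉ Sat(AF (EF (EX (empty & error)))) = {n5}, so the formula does not hold at n1.

No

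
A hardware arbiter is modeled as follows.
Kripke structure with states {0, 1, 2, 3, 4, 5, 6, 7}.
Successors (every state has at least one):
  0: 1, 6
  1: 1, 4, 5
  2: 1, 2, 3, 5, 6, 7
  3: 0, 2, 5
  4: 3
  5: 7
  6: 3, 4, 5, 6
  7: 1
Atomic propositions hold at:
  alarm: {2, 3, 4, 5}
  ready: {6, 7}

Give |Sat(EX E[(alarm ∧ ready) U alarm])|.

5

Sat(alarm ∧ ready) = ∅
E[(alarm ∧ ready) U alarm]: least fixpoint, start Z0 = Sat(alarm) = {2, 3, 4, 5}, add states in Sat(alarm ∧ ready) with some successor in Z. Already a fixed point.
Sat(E[(alarm ∧ ready) U alarm]) = {2, 3, 4, 5}
Sat(EX E[(alarm ∧ ready) U alarm]) = {s : some successor in {2, 3, 4, 5}} = {1, 2, 3, 4, 6}
|Sat(EX E[(alarm ∧ ready) U alarm])| = |{1, 2, 3, 4, 6}| = 5.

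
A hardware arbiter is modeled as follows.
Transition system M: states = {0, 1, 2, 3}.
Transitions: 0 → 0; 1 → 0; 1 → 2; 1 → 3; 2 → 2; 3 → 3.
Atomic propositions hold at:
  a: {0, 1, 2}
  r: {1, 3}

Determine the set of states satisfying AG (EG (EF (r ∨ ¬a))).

Sat(¬a) = {3}
Sat(r ∨ ¬a) = {1, 3}
EF (r ∨ ¬a): least fixpoint, start Z0 = {1, 3}, add states with some successor in Z. Already a fixed point.
Sat(EF (r ∨ ¬a)) = {1, 3}
EG (EF (r ∨ ¬a)): greatest fixpoint, start Z0 = {1, 3}, keep only states in Sat with some successor in Z. Already a fixed point.
Sat(EG (EF (r ∨ ¬a))) = {1, 3}
AG (EG (EF (r ∨ ¬a))): greatest fixpoint, start Z0 = {1, 3}, keep only states in Sat with every successor in Z. Z1 = {3}; fixed.
Sat(AG (EG (EF (r ∨ ¬a)))) = {3}

{3}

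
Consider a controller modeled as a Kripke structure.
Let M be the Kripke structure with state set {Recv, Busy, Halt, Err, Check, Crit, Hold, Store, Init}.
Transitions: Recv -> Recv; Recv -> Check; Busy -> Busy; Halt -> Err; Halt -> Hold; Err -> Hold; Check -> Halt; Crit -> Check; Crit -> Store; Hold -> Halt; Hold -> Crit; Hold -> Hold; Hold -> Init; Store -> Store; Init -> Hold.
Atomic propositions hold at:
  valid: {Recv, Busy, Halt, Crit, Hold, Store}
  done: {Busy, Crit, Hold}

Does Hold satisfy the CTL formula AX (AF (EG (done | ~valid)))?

Sat(~valid) = {Err, Check, Init}
Sat(done | ~valid) = {Busy, Err, Check, Crit, Hold, Init}
EG (done | ~valid): greatest fixpoint, start Z0 = {Busy, Err, Check, Crit, Hold, Init}, keep only states in Sat with some successor in Z. Z1 = {Busy, Err, Crit, Hold, Init}; Z2 = {Busy, Err, Hold, Init}; fixed.
Sat(EG (done | ~valid)) = {Busy, Err, Hold, Init}
AF (EG (done | ~valid)): least fixpoint, start Z0 = {Busy, Err, Hold, Init}, add states with every successor in Z. Z1 = {Busy, Halt, Err, Hold, Init}; Z2 = {Busy, Halt, Err, Check, Hold, Init}; fixed.
Sat(AF (EG (done | ~valid))) = {Busy, Halt, Err, Check, Hold, Init}
Sat(AX (AF (EG (done | ~valid)))) = {s : every successor in {Busy, Halt, Err, Check, Hold, Init}} = {Busy, Halt, Err, Check, Init}
Hold ∉ Sat(AX (AF (EG (done | ~valid)))) = {Busy, Halt, Err, Check, Init}, so the formula does not hold at Hold.

No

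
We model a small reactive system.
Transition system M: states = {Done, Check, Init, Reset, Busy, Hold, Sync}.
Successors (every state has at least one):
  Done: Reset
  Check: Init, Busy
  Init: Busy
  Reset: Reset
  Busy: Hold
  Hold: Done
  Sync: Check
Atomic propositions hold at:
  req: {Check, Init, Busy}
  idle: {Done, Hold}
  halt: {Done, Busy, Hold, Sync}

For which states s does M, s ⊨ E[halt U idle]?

E[halt U idle]: least fixpoint, start Z0 = Sat(idle) = {Done, Hold}, add states in Sat(halt) with some successor in Z. Z1 = {Done, Busy, Hold}; fixed.
Sat(E[halt U idle]) = {Done, Busy, Hold}

{Done, Busy, Hold}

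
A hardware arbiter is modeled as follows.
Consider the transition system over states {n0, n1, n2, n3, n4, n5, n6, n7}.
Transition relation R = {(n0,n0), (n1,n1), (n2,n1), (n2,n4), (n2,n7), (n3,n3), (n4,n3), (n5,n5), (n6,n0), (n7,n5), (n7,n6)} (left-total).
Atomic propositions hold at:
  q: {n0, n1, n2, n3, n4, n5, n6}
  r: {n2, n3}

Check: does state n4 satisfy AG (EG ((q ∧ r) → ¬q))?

Sat(q ∧ r) = {n2, n3}
Sat(¬q) = {n7}
Sat((q ∧ r) → ¬q) = {n0, n1, n4, n5, n6, n7}
EG ((q ∧ r) → ¬q): greatest fixpoint, start Z0 = {n0, n1, n4, n5, n6, n7}, keep only states in Sat with some successor in Z. Z1 = {n0, n1, n5, n6, n7}; fixed.
Sat(EG ((q ∧ r) → ¬q)) = {n0, n1, n5, n6, n7}
AG (EG ((q ∧ r) → ¬q)): greatest fixpoint, start Z0 = {n0, n1, n5, n6, n7}, keep only states in Sat with every successor in Z. Already a fixed point.
Sat(AG (EG ((q ∧ r) → ¬q))) = {n0, n1, n5, n6, n7}
n4 ∉ Sat(AG (EG ((q ∧ r) → ¬q))) = {n0, n1, n5, n6, n7}, so the formula does not hold at n4.

No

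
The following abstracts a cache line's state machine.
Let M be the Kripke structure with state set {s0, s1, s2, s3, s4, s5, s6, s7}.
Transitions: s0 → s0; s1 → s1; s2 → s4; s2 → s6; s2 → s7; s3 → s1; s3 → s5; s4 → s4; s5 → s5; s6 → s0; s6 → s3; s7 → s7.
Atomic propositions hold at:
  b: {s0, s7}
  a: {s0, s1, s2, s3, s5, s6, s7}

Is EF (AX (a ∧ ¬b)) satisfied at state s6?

Yes

Sat(¬b) = {s1, s2, s3, s4, s5, s6}
Sat(a ∧ ¬b) = {s1, s2, s3, s5, s6}
Sat(AX (a ∧ ¬b)) = {s : every successor in {s1, s2, s3, s5, s6}} = {s1, s3, s5}
EF (AX (a ∧ ¬b)): least fixpoint, start Z0 = {s1, s3, s5}, add states with some successor in Z. Z1 = {s1, s3, s5, s6}; Z2 = {s1, s2, s3, s5, s6}; fixed.
Sat(EF (AX (a ∧ ¬b))) = {s1, s2, s3, s5, s6}
s6 ∈ Sat(EF (AX (a ∧ ¬b))) = {s1, s2, s3, s5, s6}, so the formula holds at s6.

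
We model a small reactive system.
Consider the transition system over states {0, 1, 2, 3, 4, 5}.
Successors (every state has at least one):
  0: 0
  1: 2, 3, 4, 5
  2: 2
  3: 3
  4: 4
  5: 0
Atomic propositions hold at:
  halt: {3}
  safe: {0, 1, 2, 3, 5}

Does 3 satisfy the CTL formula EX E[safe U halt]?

Yes

E[safe U halt]: least fixpoint, start Z0 = Sat(halt) = {3}, add states in Sat(safe) with some successor in Z. Z1 = {1, 3}; fixed.
Sat(E[safe U halt]) = {1, 3}
Sat(EX E[safe U halt]) = {s : some successor in {1, 3}} = {1, 3}
3 ∈ Sat(EX E[safe U halt]) = {1, 3}, so the formula holds at 3.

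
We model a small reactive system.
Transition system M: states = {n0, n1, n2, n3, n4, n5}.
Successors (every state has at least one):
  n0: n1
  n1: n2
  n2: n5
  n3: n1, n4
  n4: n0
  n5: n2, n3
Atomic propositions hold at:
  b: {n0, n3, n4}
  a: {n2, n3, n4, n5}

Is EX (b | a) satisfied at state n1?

Yes

Sat(b | a) = {n0, n2, n3, n4, n5}
Sat(EX (b | a)) = {s : some successor in {n0, n2, n3, n4, n5}} = {n1, n2, n3, n4, n5}
n1 ∈ Sat(EX (b | a)) = {n1, n2, n3, n4, n5}, so the formula holds at n1.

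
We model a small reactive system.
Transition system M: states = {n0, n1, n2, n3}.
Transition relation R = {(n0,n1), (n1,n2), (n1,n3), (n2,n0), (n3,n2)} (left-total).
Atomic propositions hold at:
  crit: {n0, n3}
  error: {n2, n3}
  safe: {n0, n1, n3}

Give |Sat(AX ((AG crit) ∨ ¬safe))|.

AG crit: greatest fixpoint, start Z0 = {n0, n3}, keep only states in Sat with every successor in Z. Z1 = ∅; fixed.
Sat(AG crit) = ∅
Sat(¬safe) = {n2}
Sat((AG crit) ∨ ¬safe) = {n2}
Sat(AX ((AG crit) ∨ ¬safe)) = {s : every successor in {n2}} = {n3}
|Sat(AX ((AG crit) ∨ ¬safe))| = |{n3}| = 1.

1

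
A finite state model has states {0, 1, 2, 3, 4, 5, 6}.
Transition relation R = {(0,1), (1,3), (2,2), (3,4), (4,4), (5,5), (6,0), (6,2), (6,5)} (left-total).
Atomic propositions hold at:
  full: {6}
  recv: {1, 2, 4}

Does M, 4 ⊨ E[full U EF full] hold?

EF full: least fixpoint, start Z0 = {6}, add states with some successor in Z. Already a fixed point.
Sat(EF full) = {6}
E[full U EF full]: least fixpoint, start Z0 = Sat(EF full) = {6}, add states in Sat(full) with some successor in Z. Already a fixed point.
Sat(E[full U EF full]) = {6}
4 ∉ Sat(E[full U EF full]) = {6}, so the formula does not hold at 4.

No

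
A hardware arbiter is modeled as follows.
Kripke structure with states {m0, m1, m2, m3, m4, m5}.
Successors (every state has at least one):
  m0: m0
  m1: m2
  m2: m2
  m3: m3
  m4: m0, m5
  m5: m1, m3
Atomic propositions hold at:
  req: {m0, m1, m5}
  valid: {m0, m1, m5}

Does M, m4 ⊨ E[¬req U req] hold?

Sat(¬req) = {m2, m3, m4}
E[¬req U req]: least fixpoint, start Z0 = Sat(req) = {m0, m1, m5}, add states in Sat(¬req) with some successor in Z. Z1 = {m0, m1, m4, m5}; fixed.
Sat(E[¬req U req]) = {m0, m1, m4, m5}
m4 ∈ Sat(E[¬req U req]) = {m0, m1, m4, m5}, so the formula holds at m4.

Yes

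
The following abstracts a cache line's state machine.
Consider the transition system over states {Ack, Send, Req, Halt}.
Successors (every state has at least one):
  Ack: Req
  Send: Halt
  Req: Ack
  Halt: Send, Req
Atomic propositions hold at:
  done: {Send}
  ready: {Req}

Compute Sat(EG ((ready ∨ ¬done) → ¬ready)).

Sat(¬done) = {Ack, Req, Halt}
Sat(ready ∨ ¬done) = {Ack, Req, Halt}
Sat(¬ready) = {Ack, Send, Halt}
Sat((ready ∨ ¬done) → ¬ready) = {Ack, Send, Halt}
EG ((ready ∨ ¬done) → ¬ready): greatest fixpoint, start Z0 = {Ack, Send, Halt}, keep only states in Sat with some successor in Z. Z1 = {Send, Halt}; fixed.
Sat(EG ((ready ∨ ¬done) → ¬ready)) = {Send, Halt}

{Send, Halt}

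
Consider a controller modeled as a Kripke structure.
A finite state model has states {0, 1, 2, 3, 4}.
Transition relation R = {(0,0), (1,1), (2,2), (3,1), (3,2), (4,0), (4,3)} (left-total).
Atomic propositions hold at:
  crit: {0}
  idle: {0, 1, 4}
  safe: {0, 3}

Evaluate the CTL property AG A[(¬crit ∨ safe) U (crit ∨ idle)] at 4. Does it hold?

Sat(¬crit) = {1, 2, 3, 4}
Sat(¬crit ∨ safe) = {0, 1, 2, 3, 4}
Sat(crit ∨ idle) = {0, 1, 4}
A[(¬crit ∨ safe) U (crit ∨ idle)]: least fixpoint, start Z0 = Sat((crit ∨ idle)) = {0, 1, 4}, add states in Sat(¬crit ∨ safe) with every successor in Z. Already a fixed point.
Sat(A[(¬crit ∨ safe) U (crit ∨ idle)]) = {0, 1, 4}
AG A[(¬crit ∨ safe) U (crit ∨ idle)]: greatest fixpoint, start Z0 = {0, 1, 4}, keep only states in Sat with every successor in Z. Z1 = {0, 1}; fixed.
Sat(AG A[(¬crit ∨ safe) U (crit ∨ idle)]) = {0, 1}
4 ∉ Sat(AG A[(¬crit ∨ safe) U (crit ∨ idle)]) = {0, 1}, so the formula does not hold at 4.

No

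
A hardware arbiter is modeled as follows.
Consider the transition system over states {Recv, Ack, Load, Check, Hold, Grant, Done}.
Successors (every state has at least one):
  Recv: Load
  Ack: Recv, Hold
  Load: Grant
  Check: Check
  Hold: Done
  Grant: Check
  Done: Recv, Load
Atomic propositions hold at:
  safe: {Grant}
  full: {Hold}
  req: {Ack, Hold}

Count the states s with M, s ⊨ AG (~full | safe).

5

Sat(~full) = {Recv, Ack, Load, Check, Grant, Done}
Sat(~full | safe) = {Recv, Ack, Load, Check, Grant, Done}
AG (~full | safe): greatest fixpoint, start Z0 = {Recv, Ack, Load, Check, Grant, Done}, keep only states in Sat with every successor in Z. Z1 = {Recv, Load, Check, Grant, Done}; fixed.
Sat(AG (~full | safe)) = {Recv, Load, Check, Grant, Done}
|Sat(AG (~full | safe))| = |{Recv, Load, Check, Grant, Done}| = 5.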